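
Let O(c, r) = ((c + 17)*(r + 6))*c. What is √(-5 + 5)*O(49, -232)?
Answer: 0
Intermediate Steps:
O(c, r) = c*(6 + r)*(17 + c) (O(c, r) = ((17 + c)*(6 + r))*c = ((6 + r)*(17 + c))*c = c*(6 + r)*(17 + c))
√(-5 + 5)*O(49, -232) = √(-5 + 5)*(49*(102 + 6*49 + 17*(-232) + 49*(-232))) = √0*(49*(102 + 294 - 3944 - 11368)) = 0*(49*(-14916)) = 0*(-730884) = 0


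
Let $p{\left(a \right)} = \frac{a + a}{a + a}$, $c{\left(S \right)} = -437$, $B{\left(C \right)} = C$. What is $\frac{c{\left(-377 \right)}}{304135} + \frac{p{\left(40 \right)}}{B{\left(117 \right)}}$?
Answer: $\frac{19462}{2737215} \approx 0.0071101$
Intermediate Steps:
$p{\left(a \right)} = 1$ ($p{\left(a \right)} = \frac{2 a}{2 a} = 2 a \frac{1}{2 a} = 1$)
$\frac{c{\left(-377 \right)}}{304135} + \frac{p{\left(40 \right)}}{B{\left(117 \right)}} = - \frac{437}{304135} + 1 \cdot \frac{1}{117} = \left(-437\right) \frac{1}{304135} + 1 \cdot \frac{1}{117} = - \frac{437}{304135} + \frac{1}{117} = \frac{19462}{2737215}$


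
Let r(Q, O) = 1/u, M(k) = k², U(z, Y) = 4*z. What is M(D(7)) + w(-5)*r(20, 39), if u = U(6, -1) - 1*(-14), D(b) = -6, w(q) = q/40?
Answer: 10943/304 ≈ 35.997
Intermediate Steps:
w(q) = q/40 (w(q) = q*(1/40) = q/40)
u = 38 (u = 4*6 - 1*(-14) = 24 + 14 = 38)
r(Q, O) = 1/38
M(D(7)) + w(-5)*r(20, 39) = (-6)² + ((1/40)*(-5))*(1/38) = 36 - ⅛*1/38 = 36 - 1/304 = 10943/304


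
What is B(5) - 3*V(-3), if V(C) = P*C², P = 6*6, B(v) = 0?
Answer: -972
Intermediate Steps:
P = 36
V(C) = 36*C²
B(5) - 3*V(-3) = 0 - 108*(-3)² = 0 - 108*9 = 0 - 3*324 = 0 - 972 = -972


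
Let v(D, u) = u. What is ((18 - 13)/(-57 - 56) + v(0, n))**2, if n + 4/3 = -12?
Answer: 20566225/114921 ≈ 178.96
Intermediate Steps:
n = -40/3 (n = -4/3 - 12 = -40/3 ≈ -13.333)
((18 - 13)/(-57 - 56) + v(0, n))**2 = ((18 - 13)/(-57 - 56) - 40/3)**2 = (5/(-113) - 40/3)**2 = (5*(-1/113) - 40/3)**2 = (-5/113 - 40/3)**2 = (-4535/339)**2 = 20566225/114921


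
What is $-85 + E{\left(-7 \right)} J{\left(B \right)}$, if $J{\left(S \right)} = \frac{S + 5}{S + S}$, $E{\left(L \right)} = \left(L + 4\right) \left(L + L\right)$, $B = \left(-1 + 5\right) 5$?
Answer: $- \frac{235}{4} \approx -58.75$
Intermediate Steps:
$B = 20$ ($B = 4 \cdot 5 = 20$)
$E{\left(L \right)} = 2 L \left(4 + L\right)$ ($E{\left(L \right)} = \left(4 + L\right) 2 L = 2 L \left(4 + L\right)$)
$J{\left(S \right)} = \frac{5 + S}{2 S}$
$-85 + E{\left(-7 \right)} J{\left(B \right)} = -85 + 2 \left(-7\right) \left(4 - 7\right) \frac{5 + 20}{2 \cdot 20} = -85 + 2 \left(-7\right) \left(-3\right) \frac{1}{2} \cdot \frac{1}{20} \cdot 25 = -85 + 42 \cdot \frac{5}{8} = -85 + \frac{105}{4} = - \frac{235}{4}$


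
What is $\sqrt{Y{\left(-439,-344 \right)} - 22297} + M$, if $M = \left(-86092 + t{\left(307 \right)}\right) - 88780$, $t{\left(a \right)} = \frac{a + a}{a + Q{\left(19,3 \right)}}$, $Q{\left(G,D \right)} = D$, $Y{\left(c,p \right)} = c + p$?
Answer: $- \frac{27104853}{155} + 2 i \sqrt{5770} \approx -1.7487 \cdot 10^{5} + 151.92 i$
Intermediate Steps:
$t{\left(a \right)} = \frac{2 a}{3 + a}$ ($t{\left(a \right)} = \frac{a + a}{a + 3} = \frac{2 a}{3 + a}$)
$M = - \frac{27104853}{155}$ ($M = \left(-86092 + 2 \cdot 307 \frac{1}{3 + 307}\right) - 88780 = \left(-86092 + 2 \cdot 307 \cdot \frac{1}{310}\right) - 88780 = \left(-86092 + \frac{307}{155}\right) - 88780 = - \frac{13343953}{155} - 88780 = - \frac{27104853}{155} \approx -1.7487 \cdot 10^{5}$)
$\sqrt{Y{\left(-439,-344 \right)} - 22297} + M = \sqrt{\left(-439 - 344\right) - 22297} - \frac{27104853}{155} = \sqrt{-783 - 22297} - \frac{27104853}{155} = \sqrt{-23080} - \frac{27104853}{155} = 2 i \sqrt{5770} - \frac{27104853}{155} = - \frac{27104853}{155} + 2 i \sqrt{5770}$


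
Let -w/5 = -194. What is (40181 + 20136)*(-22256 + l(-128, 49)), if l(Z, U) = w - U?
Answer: -1286863195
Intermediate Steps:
w = 970 (w = -5*(-194) = 970)
l(Z, U) = 970 - U
(40181 + 20136)*(-22256 + l(-128, 49)) = (40181 + 20136)*(-22256 + (970 - 1*49)) = 60317*(-22256 + (970 - 49)) = 60317*(-22256 + 921) = 60317*(-21335) = -1286863195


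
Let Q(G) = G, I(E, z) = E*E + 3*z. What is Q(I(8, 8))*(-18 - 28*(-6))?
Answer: 13200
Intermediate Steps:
I(E, z) = E² + 3*z
Q(I(8, 8))*(-18 - 28*(-6)) = (8² + 3*8)*(-18 - 28*(-6)) = (64 + 24)*(-18 + 168) = 88*150 = 13200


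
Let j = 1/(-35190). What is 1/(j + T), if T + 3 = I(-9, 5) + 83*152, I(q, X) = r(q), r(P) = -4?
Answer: 35190/443710709 ≈ 7.9308e-5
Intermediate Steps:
j = -1/35190 ≈ -2.8417e-5
I(q, X) = -4
T = 12609 (T = -3 + (-4 + 83*152) = -3 + (-4 + 12616) = -3 + 12612 = 12609)
1/(j + T) = 1/(-1/35190 + 12609) = 1/(443710709/35190) = 35190/443710709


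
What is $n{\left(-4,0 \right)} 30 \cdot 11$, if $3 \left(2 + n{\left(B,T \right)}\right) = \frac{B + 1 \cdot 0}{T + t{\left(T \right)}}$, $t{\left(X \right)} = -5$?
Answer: $-572$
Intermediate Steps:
$n{\left(B,T \right)} = -2 + \frac{B}{3 \left(-5 + T\right)}$ ($n{\left(B,T \right)} = -2 + \frac{\left(B + 1 \cdot 0\right) \frac{1}{T - 5}}{3} = -2 + \frac{\left(B + 0\right) \frac{1}{-5 + T}}{3} = -2 + \frac{B \frac{1}{-5 + T}}{3} = -2 + \frac{B}{3 \left(-5 + T\right)}$)
$n{\left(-4,0 \right)} 30 \cdot 11 = \frac{30 - 4 - 0}{3 \left(-5 + 0\right)} 30 \cdot 11 = \frac{30 - 4 + 0}{3 \left(-5\right)} 30 \cdot 11 = \frac{1}{3} \left(- \frac{1}{5}\right) 26 \cdot 30 \cdot 11 = \left(- \frac{26}{15}\right) 30 \cdot 11 = \left(-52\right) 11 = -572$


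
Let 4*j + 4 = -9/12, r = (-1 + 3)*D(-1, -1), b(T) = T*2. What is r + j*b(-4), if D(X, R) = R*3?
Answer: 7/2 ≈ 3.5000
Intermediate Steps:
b(T) = 2*T
D(X, R) = 3*R
r = -6 (r = (-1 + 3)*(3*(-1)) = 2*(-3) = -6)
j = -19/16 (j = -1 + (-9/12)/4 = -1 + (-9*1/12)/4 = -1 + (1/4)*(-3/4) = -1 - 3/16 = -19/16 ≈ -1.1875)
r + j*b(-4) = -6 - 19*(-4)/8 = -6 - 19/16*(-8) = -6 + 19/2 = 7/2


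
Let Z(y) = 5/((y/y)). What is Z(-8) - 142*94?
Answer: -13343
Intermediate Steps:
Z(y) = 5 (Z(y) = 5/1 = 5*1 = 5)
Z(-8) - 142*94 = 5 - 142*94 = 5 - 13348 = -13343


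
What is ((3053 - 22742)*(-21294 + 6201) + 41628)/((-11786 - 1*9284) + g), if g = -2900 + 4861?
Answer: -297207705/19109 ≈ -15553.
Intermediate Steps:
g = 1961
((3053 - 22742)*(-21294 + 6201) + 41628)/((-11786 - 1*9284) + g) = ((3053 - 22742)*(-21294 + 6201) + 41628)/((-11786 - 1*9284) + 1961) = (-19689*(-15093) + 41628)/((-11786 - 9284) + 1961) = (297166077 + 41628)/(-21070 + 1961) = 297207705/(-19109) = 297207705*(-1/19109) = -297207705/19109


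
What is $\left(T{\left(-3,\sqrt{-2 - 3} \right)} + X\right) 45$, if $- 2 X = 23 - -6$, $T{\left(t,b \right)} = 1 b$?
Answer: $- \frac{1305}{2} + 45 i \sqrt{5} \approx -652.5 + 100.62 i$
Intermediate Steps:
$T{\left(t,b \right)} = b$
$X = - \frac{29}{2}$ ($X = - \frac{23 - -6}{2} = - \frac{23 + 6}{2} = \left(- \frac{1}{2}\right) 29 = - \frac{29}{2} \approx -14.5$)
$\left(T{\left(-3,\sqrt{-2 - 3} \right)} + X\right) 45 = \left(\sqrt{-2 - 3} - \frac{29}{2}\right) 45 = \left(\sqrt{-5} - \frac{29}{2}\right) 45 = \left(i \sqrt{5} - \frac{29}{2}\right) 45 = \left(- \frac{29}{2} + i \sqrt{5}\right) 45 = - \frac{1305}{2} + 45 i \sqrt{5}$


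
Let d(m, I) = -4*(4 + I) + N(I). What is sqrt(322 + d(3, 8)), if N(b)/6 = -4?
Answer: 5*sqrt(10) ≈ 15.811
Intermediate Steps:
N(b) = -24 (N(b) = 6*(-4) = -24)
d(m, I) = -40 - 4*I (d(m, I) = -4*(4 + I) - 24 = (-16 - 4*I) - 24 = -40 - 4*I)
sqrt(322 + d(3, 8)) = sqrt(322 + (-40 - 4*8)) = sqrt(322 + (-40 - 32)) = sqrt(322 - 72) = sqrt(250) = 5*sqrt(10)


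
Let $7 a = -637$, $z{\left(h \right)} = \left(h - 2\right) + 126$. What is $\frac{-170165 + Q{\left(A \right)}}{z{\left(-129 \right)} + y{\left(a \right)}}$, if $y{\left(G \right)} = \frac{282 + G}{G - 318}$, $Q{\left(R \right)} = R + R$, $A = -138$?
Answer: $\frac{69710369}{2236} \approx 31176.0$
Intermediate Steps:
$z{\left(h \right)} = 124 + h$ ($z{\left(h \right)} = \left(-2 + h\right) + 126 = 124 + h$)
$a = -91$ ($a = \frac{1}{7} \left(-637\right) = -91$)
$Q{\left(R \right)} = 2 R$
$y{\left(G \right)} = \frac{282 + G}{-318 + G}$
$\frac{-170165 + Q{\left(A \right)}}{z{\left(-129 \right)} + y{\left(a \right)}} = \frac{-170165 + 2 \left(-138\right)}{\left(124 - 129\right) + \frac{282 - 91}{-318 - 91}} = \frac{-170165 - 276}{-5 + \frac{1}{-409} \cdot 191} = - \frac{170441}{-5 - \frac{191}{409}} = - \frac{170441}{- \frac{2236}{409}} = \left(-170441\right) \left(- \frac{409}{2236}\right) = \frac{69710369}{2236}$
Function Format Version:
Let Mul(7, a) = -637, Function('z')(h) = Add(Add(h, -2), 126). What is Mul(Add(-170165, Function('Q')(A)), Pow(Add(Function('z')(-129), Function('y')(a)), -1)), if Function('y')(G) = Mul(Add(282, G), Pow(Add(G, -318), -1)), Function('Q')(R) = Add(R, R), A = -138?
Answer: Rational(69710369, 2236) ≈ 31176.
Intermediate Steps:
Function('z')(h) = Add(124, h) (Function('z')(h) = Add(Add(-2, h), 126) = Add(124, h))
a = -91 (a = Mul(Rational(1, 7), -637) = -91)
Function('Q')(R) = Mul(2, R)
Function('y')(G) = Mul(Pow(Add(-318, G), -1), Add(282, G)) (Function('y')(G) = Mul(Add(282, G), Pow(Add(-318, G), -1)) = Mul(Pow(Add(-318, G), -1), Add(282, G)))
Mul(Add(-170165, Function('Q')(A)), Pow(Add(Function('z')(-129), Function('y')(a)), -1)) = Mul(Add(-170165, Mul(2, -138)), Pow(Add(Add(124, -129), Mul(Pow(Add(-318, -91), -1), Add(282, -91))), -1)) = Mul(Add(-170165, -276), Pow(Add(-5, Mul(Pow(-409, -1), 191)), -1)) = Mul(-170441, Pow(Add(-5, Mul(Rational(-1, 409), 191)), -1)) = Mul(-170441, Pow(Add(-5, Rational(-191, 409)), -1)) = Mul(-170441, Pow(Rational(-2236, 409), -1)) = Mul(-170441, Rational(-409, 2236)) = Rational(69710369, 2236)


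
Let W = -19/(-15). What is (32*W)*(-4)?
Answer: -2432/15 ≈ -162.13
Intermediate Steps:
W = 19/15 (W = -19*(-1/15) = 19/15 ≈ 1.2667)
(32*W)*(-4) = (32*(19/15))*(-4) = (608/15)*(-4) = -2432/15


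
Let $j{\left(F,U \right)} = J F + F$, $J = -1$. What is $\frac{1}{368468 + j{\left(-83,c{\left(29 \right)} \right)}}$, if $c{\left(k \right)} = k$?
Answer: $\frac{1}{368468} \approx 2.7139 \cdot 10^{-6}$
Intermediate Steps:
$j{\left(F,U \right)} = 0$ ($j{\left(F,U \right)} = - F + F = 0$)
$\frac{1}{368468 + j{\left(-83,c{\left(29 \right)} \right)}} = \frac{1}{368468 + 0} = \frac{1}{368468}$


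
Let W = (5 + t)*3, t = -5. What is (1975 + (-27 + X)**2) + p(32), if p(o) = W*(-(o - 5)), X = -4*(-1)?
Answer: 2504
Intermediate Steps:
X = 4
W = 0 (W = (5 - 5)*3 = 0*3 = 0)
p(o) = 0 (p(o) = 0*(-(o - 5)) = 0*(-(-5 + o)) = 0*(5 - o) = 0)
(1975 + (-27 + X)**2) + p(32) = (1975 + (-27 + 4)**2) + 0 = (1975 + (-23)**2) + 0 = (1975 + 529) + 0 = 2504 + 0 = 2504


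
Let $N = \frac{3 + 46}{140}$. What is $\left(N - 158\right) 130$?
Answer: $- \frac{40989}{2} \approx -20495.0$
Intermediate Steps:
$N = \frac{7}{20}$ ($N = 49 \cdot \frac{1}{140} = \frac{7}{20} \approx 0.35$)
$\left(N - 158\right) 130 = \left(\frac{7}{20} - 158\right) 130 = \left(- \frac{3153}{20}\right) 130 = - \frac{40989}{2}$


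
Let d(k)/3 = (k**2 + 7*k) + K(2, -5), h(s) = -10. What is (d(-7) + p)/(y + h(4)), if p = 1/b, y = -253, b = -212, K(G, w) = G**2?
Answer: -2543/55756 ≈ -0.045609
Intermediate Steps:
d(k) = 12 + 3*k**2 + 21*k (d(k) = 3*((k**2 + 7*k) + 2**2) = 3*((k**2 + 7*k) + 4) = 3*(4 + k**2 + 7*k) = 12 + 3*k**2 + 21*k)
p = -1/212 (p = 1/(-212) = -1/212 ≈ -0.0047170)
(d(-7) + p)/(y + h(4)) = ((12 + 3*(-7)**2 + 21*(-7)) - 1/212)/(-253 - 10) = ((12 + 3*49 - 147) - 1/212)/(-263) = ((12 + 147 - 147) - 1/212)*(-1/263) = (12 - 1/212)*(-1/263) = (2543/212)*(-1/263) = -2543/55756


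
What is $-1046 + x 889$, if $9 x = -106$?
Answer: $- \frac{103648}{9} \approx -11516.0$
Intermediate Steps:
$x = - \frac{106}{9}$ ($x = \frac{1}{9} \left(-106\right) = - \frac{106}{9} \approx -11.778$)
$-1046 + x 889 = -1046 - \frac{94234}{9} = - \frac{103648}{9}$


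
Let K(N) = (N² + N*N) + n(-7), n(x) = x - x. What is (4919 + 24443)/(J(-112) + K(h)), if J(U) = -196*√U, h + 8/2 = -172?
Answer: 7105604/15009191 + 719369*I*√7/120073528 ≈ 0.47342 + 0.015851*I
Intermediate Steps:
h = -176 (h = -4 - 172 = -176)
n(x) = 0
K(N) = 2*N² (K(N) = (N² + N*N) + 0 = (N² + N²) + 0 = 2*N² + 0 = 2*N²)
(4919 + 24443)/(J(-112) + K(h)) = (4919 + 24443)/(-784*I*√7 + 2*(-176)²) = 29362/(-784*I*√7 + 2*30976) = 29362/(-784*I*√7 + 61952) = 29362/(61952 - 784*I*√7)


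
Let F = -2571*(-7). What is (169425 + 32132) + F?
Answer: 219554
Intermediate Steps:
F = 17997
(169425 + 32132) + F = (169425 + 32132) + 17997 = 201557 + 17997 = 219554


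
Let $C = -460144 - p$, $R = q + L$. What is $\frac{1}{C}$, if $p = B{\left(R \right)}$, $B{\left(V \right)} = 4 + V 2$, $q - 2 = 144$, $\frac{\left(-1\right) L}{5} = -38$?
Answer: $- \frac{1}{460820} \approx -2.17 \cdot 10^{-6}$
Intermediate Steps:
$L = 190$ ($L = \left(-5\right) \left(-38\right) = 190$)
$q = 146$ ($q = 2 + 144 = 146$)
$R = 336$ ($R = 146 + 190 = 336$)
$B{\left(V \right)} = 4 + 2 V$
$p = 676$ ($p = 4 + 2 \cdot 336 = 4 + 672 = 676$)
$C = -460820$ ($C = -460144 - 676 = -460820$)
$\frac{1}{C} = \frac{1}{-460820} = - \frac{1}{460820}$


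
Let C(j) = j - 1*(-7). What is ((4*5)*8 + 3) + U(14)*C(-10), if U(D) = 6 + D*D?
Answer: -443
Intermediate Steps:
C(j) = 7 + j (C(j) = j + 7 = 7 + j)
U(D) = 6 + D²
((4*5)*8 + 3) + U(14)*C(-10) = ((4*5)*8 + 3) + (6 + 14²)*(7 - 10) = (20*8 + 3) + (6 + 196)*(-3) = (160 + 3) + 202*(-3) = 163 - 606 = -443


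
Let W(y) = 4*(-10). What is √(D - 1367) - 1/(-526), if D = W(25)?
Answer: 1/526 + I*√1407 ≈ 0.0019011 + 37.51*I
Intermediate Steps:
W(y) = -40
D = -40
√(D - 1367) - 1/(-526) = √(-40 - 1367) - 1/(-526) = √(-1407) - 1*(-1/526) = I*√1407 + 1/526 = 1/526 + I*√1407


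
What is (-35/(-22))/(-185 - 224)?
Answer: -35/8998 ≈ -0.0038898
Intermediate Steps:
(-35/(-22))/(-185 - 224) = -35*(-1/22)/(-409) = (35/22)*(-1/409) = -35/8998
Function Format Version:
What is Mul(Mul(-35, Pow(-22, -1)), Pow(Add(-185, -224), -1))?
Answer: Rational(-35, 8998) ≈ -0.0038898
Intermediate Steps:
Mul(Mul(-35, Pow(-22, -1)), Pow(Add(-185, -224), -1)) = Mul(Mul(-35, Rational(-1, 22)), Pow(-409, -1)) = Mul(Rational(35, 22), Rational(-1, 409)) = Rational(-35, 8998)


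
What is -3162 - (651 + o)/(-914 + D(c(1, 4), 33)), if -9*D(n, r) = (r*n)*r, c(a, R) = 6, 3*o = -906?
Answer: -5185331/1640 ≈ -3161.8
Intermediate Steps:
o = -302 (o = (1/3)*(-906) = -302)
D(n, r) = -n*r**2/9 (D(n, r) = -r*n*r/9 = -n*r*r/9 = -n*r**2/9)
-3162 - (651 + o)/(-914 + D(c(1, 4), 33)) = -3162 - (651 - 302)/(-914 - 1/9*6*33**2) = -3162 - 349/(-914 - 1/9*6*1089) = -3162 - 349/(-914 - 726) = -3162 - 349/(-1640) = -3162 - 349*(-1)/1640 = -3162 - 1*(-349/1640) = -3162 + 349/1640 = -5185331/1640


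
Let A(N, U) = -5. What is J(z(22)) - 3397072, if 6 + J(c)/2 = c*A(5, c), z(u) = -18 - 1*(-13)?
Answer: -3397034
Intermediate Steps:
z(u) = -5 (z(u) = -18 + 13 = -5)
J(c) = -12 - 10*c (J(c) = -12 + 2*(c*(-5)) = -12 + 2*(-5*c) = -12 - 10*c)
J(z(22)) - 3397072 = (-12 - 10*(-5)) - 3397072 = (-12 + 50) - 3397072 = 38 - 3397072 = -3397034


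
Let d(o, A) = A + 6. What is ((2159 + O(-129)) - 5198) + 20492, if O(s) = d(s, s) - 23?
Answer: 17307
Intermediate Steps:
d(o, A) = 6 + A
O(s) = -17 + s (O(s) = (6 + s) - 23 = -17 + s)
((2159 + O(-129)) - 5198) + 20492 = ((2159 + (-17 - 129)) - 5198) + 20492 = ((2159 - 146) - 5198) + 20492 = (2013 - 5198) + 20492 = -3185 + 20492 = 17307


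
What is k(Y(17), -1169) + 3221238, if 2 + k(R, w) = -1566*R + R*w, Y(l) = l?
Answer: 3174741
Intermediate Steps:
k(R, w) = -2 - 1566*R + R*w (k(R, w) = -2 + (-1566*R + R*w) = -2 - 1566*R + R*w)
k(Y(17), -1169) + 3221238 = (-2 - 1566*17 + 17*(-1169)) + 3221238 = (-2 - 26622 - 19873) + 3221238 = -46497 + 3221238 = 3174741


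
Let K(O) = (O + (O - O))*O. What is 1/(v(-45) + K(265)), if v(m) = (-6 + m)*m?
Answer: 1/72520 ≈ 1.3789e-5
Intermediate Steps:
K(O) = O**2 (K(O) = (O + 0)*O = O*O = O**2)
v(m) = m*(-6 + m)
1/(v(-45) + K(265)) = 1/(-45*(-6 - 45) + 265**2) = 1/(-45*(-51) + 70225) = 1/(2295 + 70225) = 1/72520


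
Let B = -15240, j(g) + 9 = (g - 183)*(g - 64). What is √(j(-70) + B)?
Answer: √18653 ≈ 136.58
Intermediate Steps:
j(g) = -9 + (-183 + g)*(-64 + g) (j(g) = -9 + (g - 183)*(g - 64) = -9 + (-183 + g)*(-64 + g))
√(j(-70) + B) = √((11703 + (-70)² - 247*(-70)) - 15240) = √((11703 + 4900 + 17290) - 15240) = √(33893 - 15240) = √18653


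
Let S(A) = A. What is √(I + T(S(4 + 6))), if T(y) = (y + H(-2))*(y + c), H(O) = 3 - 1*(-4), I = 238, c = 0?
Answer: 2*√102 ≈ 20.199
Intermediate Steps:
H(O) = 7 (H(O) = 3 + 4 = 7)
T(y) = y*(7 + y) (T(y) = (y + 7)*(y + 0) = (7 + y)*y = y*(7 + y))
√(I + T(S(4 + 6))) = √(238 + (4 + 6)*(7 + (4 + 6))) = √(238 + 10*(7 + 10)) = √(238 + 10*17) = √(238 + 170) = √408 = 2*√102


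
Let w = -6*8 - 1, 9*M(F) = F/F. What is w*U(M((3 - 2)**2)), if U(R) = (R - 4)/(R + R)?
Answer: 1715/2 ≈ 857.50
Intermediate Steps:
M(F) = 1/9 (M(F) = (F/F)/9 = (1/9)*1 = 1/9)
U(R) = (-4 + R)/(2*R) (U(R) = (-4 + R)/((2*R)) = (-4 + R)*(1/(2*R)) = (-4 + R)/(2*R))
w = -49 (w = -48 - 1 = -49)
w*U(M((3 - 2)**2)) = -49*(-4 + 1/9)/(2*1/9) = -49*9*(-35)/(2*9) = -49*(-35/2) = 1715/2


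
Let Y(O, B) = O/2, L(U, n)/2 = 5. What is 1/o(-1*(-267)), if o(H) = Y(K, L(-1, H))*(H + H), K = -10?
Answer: -1/2670 ≈ -0.00037453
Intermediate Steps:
L(U, n) = 10 (L(U, n) = 2*5 = 10)
Y(O, B) = O/2 (Y(O, B) = O*(½) = O/2)
o(H) = -10*H (o(H) = ((½)*(-10))*(H + H) = -10*H)
1/o(-1*(-267)) = 1/(-(-10)*(-267)) = 1/(-10*267) = 1/(-2670) = -1/2670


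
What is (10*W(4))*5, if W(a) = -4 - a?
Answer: -400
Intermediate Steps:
(10*W(4))*5 = (10*(-4 - 1*4))*5 = (10*(-4 - 4))*5 = (10*(-8))*5 = -80*5 = -400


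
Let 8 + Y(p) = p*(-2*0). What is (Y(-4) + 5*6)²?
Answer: 484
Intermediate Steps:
Y(p) = -8 (Y(p) = -8 + p*(-2*0) = -8 + p*0 = -8 + 0 = -8)
(Y(-4) + 5*6)² = (-8 + 5*6)² = (-8 + 30)² = 22² = 484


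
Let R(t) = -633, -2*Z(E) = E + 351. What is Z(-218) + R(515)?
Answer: -1399/2 ≈ -699.50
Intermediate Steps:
Z(E) = -351/2 - E/2 (Z(E) = -(E + 351)/2 = -(351 + E)/2 = -351/2 - E/2)
Z(-218) + R(515) = (-351/2 - 1/2*(-218)) - 633 = (-351/2 + 109) - 633 = -133/2 - 633 = -1399/2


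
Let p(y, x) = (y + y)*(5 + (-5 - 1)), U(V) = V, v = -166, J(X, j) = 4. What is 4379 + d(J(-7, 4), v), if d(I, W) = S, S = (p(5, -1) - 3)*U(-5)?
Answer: 4444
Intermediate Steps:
p(y, x) = -2*y (p(y, x) = (2*y)*(5 - 6) = (2*y)*(-1) = -2*y)
S = 65 (S = (-2*5 - 3)*(-5) = (-10 - 3)*(-5) = -13*(-5) = 65)
d(I, W) = 65
4379 + d(J(-7, 4), v) = 4379 + 65 = 4444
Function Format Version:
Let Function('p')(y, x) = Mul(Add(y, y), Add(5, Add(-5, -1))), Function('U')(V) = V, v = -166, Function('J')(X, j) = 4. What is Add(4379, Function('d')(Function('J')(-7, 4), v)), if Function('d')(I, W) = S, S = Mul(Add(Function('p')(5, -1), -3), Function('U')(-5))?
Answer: 4444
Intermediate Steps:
Function('p')(y, x) = Mul(-2, y) (Function('p')(y, x) = Mul(Mul(2, y), Add(5, -6)) = Mul(Mul(2, y), -1) = Mul(-2, y))
S = 65 (S = Mul(Add(Mul(-2, 5), -3), -5) = Mul(Add(-10, -3), -5) = Mul(-13, -5) = 65)
Function('d')(I, W) = 65
Add(4379, Function('d')(Function('J')(-7, 4), v)) = Add(4379, 65) = 4444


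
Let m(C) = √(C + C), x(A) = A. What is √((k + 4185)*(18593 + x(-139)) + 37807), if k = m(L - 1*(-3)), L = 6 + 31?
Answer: √(77267797 + 73816*√5) ≈ 8799.6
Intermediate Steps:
L = 37
m(C) = √2*√C (m(C) = √(2*C) = √2*√C)
k = 4*√5 (k = √2*√(37 - 1*(-3)) = √2*√(37 + 3) = √2*√40 = √2*(2*√10) = 4*√5 ≈ 8.9443)
√((k + 4185)*(18593 + x(-139)) + 37807) = √((4*√5 + 4185)*(18593 - 139) + 37807) = √((4185 + 4*√5)*18454 + 37807) = √((77229990 + 73816*√5) + 37807) = √(77267797 + 73816*√5)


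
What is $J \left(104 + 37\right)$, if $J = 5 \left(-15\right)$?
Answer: $-10575$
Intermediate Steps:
$J = -75$
$J \left(104 + 37\right) = - 75 \left(104 + 37\right) = \left(-75\right) 141 = -10575$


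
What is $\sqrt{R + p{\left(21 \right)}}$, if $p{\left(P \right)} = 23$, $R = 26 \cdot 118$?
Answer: $\sqrt{3091} \approx 55.597$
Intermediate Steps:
$R = 3068$
$\sqrt{R + p{\left(21 \right)}} = \sqrt{3068 + 23} = \sqrt{3091}$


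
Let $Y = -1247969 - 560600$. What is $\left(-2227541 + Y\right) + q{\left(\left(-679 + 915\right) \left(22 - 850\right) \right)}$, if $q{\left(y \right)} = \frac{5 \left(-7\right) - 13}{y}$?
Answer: $- \frac{16431003809}{4071} \approx -4.0361 \cdot 10^{6}$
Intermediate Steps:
$Y = -1808569$
$q{\left(y \right)} = - \frac{48}{y}$ ($q{\left(y \right)} = \frac{-35 - 13}{y} = - \frac{48}{y}$)
$\left(-2227541 + Y\right) + q{\left(\left(-679 + 915\right) \left(22 - 850\right) \right)} = \left(-2227541 - 1808569\right) - \frac{48}{\left(-679 + 915\right) \left(22 - 850\right)} = -4036110 - \frac{48}{236 \left(-828\right)} = -4036110 - \frac{48}{-195408} = -4036110 - - \frac{1}{4071} = -4036110 + \frac{1}{4071} = - \frac{16431003809}{4071}$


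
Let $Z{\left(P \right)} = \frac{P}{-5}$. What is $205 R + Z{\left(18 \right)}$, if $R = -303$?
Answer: $- \frac{310593}{5} \approx -62119.0$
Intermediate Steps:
$Z{\left(P \right)} = - \frac{P}{5}$ ($Z{\left(P \right)} = P \left(- \frac{1}{5}\right) = - \frac{P}{5}$)
$205 R + Z{\left(18 \right)} = 205 \left(-303\right) - \frac{18}{5} = -62115 - \frac{18}{5} = - \frac{310593}{5}$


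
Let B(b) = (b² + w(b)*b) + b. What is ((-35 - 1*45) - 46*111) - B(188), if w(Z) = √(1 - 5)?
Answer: -40718 - 376*I ≈ -40718.0 - 376.0*I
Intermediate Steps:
w(Z) = 2*I (w(Z) = √(-4) = 2*I)
B(b) = b + b² + 2*I*b (B(b) = (b² + (2*I)*b) + b = (b² + 2*I*b) + b = b + b² + 2*I*b)
((-35 - 1*45) - 46*111) - B(188) = ((-35 - 1*45) - 46*111) - 188*(1 + 188 + 2*I) = ((-35 - 45) - 5106) - 188*(189 + 2*I) = (-80 - 5106) - (35532 + 376*I) = -5186 + (-35532 - 376*I) = -40718 - 376*I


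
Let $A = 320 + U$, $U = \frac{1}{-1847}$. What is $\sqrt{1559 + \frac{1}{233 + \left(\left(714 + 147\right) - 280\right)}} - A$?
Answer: $- \frac{591039}{1847} + \frac{9 \sqrt{12752938}}{814} \approx -280.52$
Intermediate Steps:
$U = - \frac{1}{1847} \approx -0.00054142$
$A = \frac{591039}{1847}$ ($A = 320 - \frac{1}{1847} = \frac{591039}{1847} \approx 320.0$)
$\sqrt{1559 + \frac{1}{233 + \left(\left(714 + 147\right) - 280\right)}} - A = \sqrt{1559 + \frac{1}{233 + \left(\left(714 + 147\right) - 280\right)}} - \frac{591039}{1847} = \sqrt{1559 + \frac{1}{233 + \left(861 - 280\right)}} - \frac{591039}{1847} = \sqrt{1559 + \frac{1}{233 + 581}} - \frac{591039}{1847} = \sqrt{1559 + \frac{1}{814}} - \frac{591039}{1847} = \sqrt{\frac{1269027}{814}} - \frac{591039}{1847} = \frac{9 \sqrt{12752938}}{814} - \frac{591039}{1847} = - \frac{591039}{1847} + \frac{9 \sqrt{12752938}}{814}$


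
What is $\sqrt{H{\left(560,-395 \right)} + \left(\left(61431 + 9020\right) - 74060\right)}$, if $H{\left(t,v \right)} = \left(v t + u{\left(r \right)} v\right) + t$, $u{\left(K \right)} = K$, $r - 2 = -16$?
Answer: $i \sqrt{218719} \approx 467.67 i$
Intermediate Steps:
$r = -14$ ($r = 2 - 16 = -14$)
$H{\left(t,v \right)} = t - 14 v + t v$ ($H{\left(t,v \right)} = \left(v t - 14 v\right) + t = \left(t v - 14 v\right) + t = \left(- 14 v + t v\right) + t = t - 14 v + t v$)
$\sqrt{H{\left(560,-395 \right)} + \left(\left(61431 + 9020\right) - 74060\right)} = \sqrt{\left(560 - -5530 + 560 \left(-395\right)\right) + \left(\left(61431 + 9020\right) - 74060\right)} = \sqrt{\left(560 + 5530 - 221200\right) + \left(70451 - 74060\right)} = \sqrt{-215110 - 3609} = \sqrt{-218719} = i \sqrt{218719}$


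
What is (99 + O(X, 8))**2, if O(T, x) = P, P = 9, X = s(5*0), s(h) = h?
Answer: 11664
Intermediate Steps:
X = 0 (X = 5*0 = 0)
O(T, x) = 9
(99 + O(X, 8))**2 = (99 + 9)**2 = 108**2 = 11664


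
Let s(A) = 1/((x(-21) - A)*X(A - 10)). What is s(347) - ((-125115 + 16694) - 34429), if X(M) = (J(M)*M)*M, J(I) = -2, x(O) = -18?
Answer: 11843032104501/82905370 ≈ 1.4285e+5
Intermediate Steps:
X(M) = -2*M² (X(M) = (-2*M)*M = -2*M²)
s(A) = -1/(2*(-18 - A)*(-10 + A)²) (s(A) = 1/((-18 - A)*((-2*(A - 10)²))) = 1/((-18 - A)*((-2*(-10 + A)²))) = (-1/(2*(-10 + A)²))/(-18 - A) = -1/(2*(-18 - A)*(-10 + A)²))
s(347) - ((-125115 + 16694) - 34429) = 1/(2*(-10 + 347)²*(18 + 347)) - ((-125115 + 16694) - 34429) = (½)/(337²*365) - (-108421 - 34429) = (½)*(1/113569)*(1/365) - 1*(-142850) = 1/82905370 + 142850 = 11843032104501/82905370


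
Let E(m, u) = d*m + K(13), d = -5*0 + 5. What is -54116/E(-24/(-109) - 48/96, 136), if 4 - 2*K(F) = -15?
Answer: -5898644/883 ≈ -6680.2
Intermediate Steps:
K(F) = 19/2 (K(F) = 2 - ½*(-15) = 2 + 15/2 = 19/2)
d = 5 (d = 0 + 5 = 5)
E(m, u) = 19/2 + 5*m (E(m, u) = 5*m + 19/2 = 19/2 + 5*m)
-54116/E(-24/(-109) - 48/96, 136) = -54116/(19/2 + 5*(-24/(-109) - 48/96)) = -54116/(19/2 + 5*(-24*(-1/109) - 48*1/96)) = -54116/(19/2 + 5*(24/109 - ½)) = -54116/(19/2 + 5*(-61/218)) = -54116/(19/2 - 305/218) = -54116/883/109 = -54116*109/883 = -5898644/883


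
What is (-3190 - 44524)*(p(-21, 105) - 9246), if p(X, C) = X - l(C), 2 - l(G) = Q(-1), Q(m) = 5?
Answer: 442022496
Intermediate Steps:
l(G) = -3 (l(G) = 2 - 1*5 = 2 - 5 = -3)
p(X, C) = 3 + X (p(X, C) = X - 1*(-3) = X + 3 = 3 + X)
(-3190 - 44524)*(p(-21, 105) - 9246) = (-3190 - 44524)*((3 - 21) - 9246) = -47714*(-18 - 9246) = -47714*(-9264) = 442022496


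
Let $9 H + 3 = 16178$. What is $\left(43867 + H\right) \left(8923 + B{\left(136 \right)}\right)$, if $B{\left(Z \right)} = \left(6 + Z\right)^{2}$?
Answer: $\frac{11954117086}{9} \approx 1.3282 \cdot 10^{9}$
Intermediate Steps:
$H = \frac{16175}{9}$ ($H = - \frac{1}{3} + \frac{1}{9} \cdot 16178 = - \frac{1}{3} + \frac{16178}{9} = \frac{16175}{9} \approx 1797.2$)
$\left(43867 + H\right) \left(8923 + B{\left(136 \right)}\right) = \left(43867 + \frac{16175}{9}\right) \left(8923 + \left(6 + 136\right)^{2}\right) = \frac{410978 \left(8923 + 142^{2}\right)}{9} = \frac{410978 \left(8923 + 20164\right)}{9} = \frac{410978}{9} \cdot 29087 = \frac{11954117086}{9}$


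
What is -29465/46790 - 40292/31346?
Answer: -40126751/20952562 ≈ -1.9151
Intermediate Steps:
-29465/46790 - 40292/31346 = -29465*1/46790 - 40292*1/31346 = -5893/9358 - 2878/2239 = -40126751/20952562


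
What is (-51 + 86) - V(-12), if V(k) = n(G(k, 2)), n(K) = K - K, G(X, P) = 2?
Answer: 35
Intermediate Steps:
n(K) = 0
V(k) = 0
(-51 + 86) - V(-12) = (-51 + 86) - 1*0 = 35 + 0 = 35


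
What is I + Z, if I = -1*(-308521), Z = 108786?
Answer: 417307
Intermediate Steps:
I = 308521
I + Z = 308521 + 108786 = 417307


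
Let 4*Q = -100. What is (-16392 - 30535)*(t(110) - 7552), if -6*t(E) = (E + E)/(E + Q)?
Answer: 18075060298/51 ≈ 3.5441e+8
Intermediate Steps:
Q = -25 (Q = (1/4)*(-100) = -25)
t(E) = -E/(3*(-25 + E)) (t(E) = -(E + E)/(6*(E - 25)) = -2*E/(6*(-25 + E)) = -E/(3*(-25 + E)))
(-16392 - 30535)*(t(110) - 7552) = (-16392 - 30535)*(-1*110/(-75 + 3*110) - 7552) = -46927*(-1*110/(-75 + 330) - 7552) = -46927*(-1*110/255 - 7552) = -46927*(-1*110*1/255 - 7552) = -46927*(-22/51 - 7552) = -46927*(-385174/51) = 18075060298/51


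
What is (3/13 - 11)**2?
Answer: 19600/169 ≈ 115.98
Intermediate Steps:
(3/13 - 11)**2 = (-140/13)**2 = 19600/169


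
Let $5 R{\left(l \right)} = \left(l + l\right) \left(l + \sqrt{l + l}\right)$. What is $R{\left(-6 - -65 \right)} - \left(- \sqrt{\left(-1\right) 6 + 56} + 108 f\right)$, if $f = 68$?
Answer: $- \frac{29758}{5} + 5 \sqrt{2} + \frac{118 \sqrt{118}}{5} \approx -5688.2$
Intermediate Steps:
$R{\left(l \right)} = \frac{2 l \left(l + \sqrt{2} \sqrt{l}\right)}{5}$ ($R{\left(l \right)} = \frac{\left(l + l\right) \left(l + \sqrt{l + l}\right)}{5} = \frac{2 l \left(l + \sqrt{2 l}\right)}{5} = \frac{2 l \left(l + \sqrt{2} \sqrt{l}\right)}{5}$)
$R{\left(-6 - -65 \right)} - \left(- \sqrt{\left(-1\right) 6 + 56} + 108 f\right) = \left(\frac{2 \left(-6 - -65\right)^{2}}{5} + \frac{2 \sqrt{2} \left(-6 - -65\right)^{\frac{3}{2}}}{5}\right) + \left(\sqrt{\left(-1\right) 6 + 56} - 7344\right) = \left(\frac{2 \left(-6 + 65\right)^{2}}{5} + \frac{2 \sqrt{2} \left(-6 + 65\right)^{\frac{3}{2}}}{5}\right) - \left(7344 - \sqrt{-6 + 56}\right) = \left(\frac{2 \cdot 59^{2}}{5} + \frac{2 \sqrt{2} \cdot 59^{\frac{3}{2}}}{5}\right) - \left(7344 - \sqrt{50}\right) = \left(\frac{2}{5} \cdot 3481 + \frac{2 \sqrt{2} \cdot 59 \sqrt{59}}{5}\right) - \left(7344 - 5 \sqrt{2}\right) = \left(\frac{6962}{5} + \frac{118 \sqrt{118}}{5}\right) - \left(7344 - 5 \sqrt{2}\right) = - \frac{29758}{5} + 5 \sqrt{2} + \frac{118 \sqrt{118}}{5}$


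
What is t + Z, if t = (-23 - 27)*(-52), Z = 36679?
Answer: 39279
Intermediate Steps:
t = 2600 (t = -50*(-52) = 2600)
t + Z = 2600 + 36679 = 39279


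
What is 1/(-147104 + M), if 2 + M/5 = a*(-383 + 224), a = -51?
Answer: -1/106569 ≈ -9.3836e-6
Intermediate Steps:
M = 40535 (M = -10 + 5*(-51*(-383 + 224)) = -10 + 5*(-51*(-159)) = -10 + 5*8109 = -10 + 40545 = 40535)
1/(-147104 + M) = 1/(-147104 + 40535) = 1/(-106569) = -1/106569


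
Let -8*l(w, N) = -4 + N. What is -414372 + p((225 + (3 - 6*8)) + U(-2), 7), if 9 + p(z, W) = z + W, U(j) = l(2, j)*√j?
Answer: -414194 + 3*I*√2/4 ≈ -4.1419e+5 + 1.0607*I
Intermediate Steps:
l(w, N) = ½ - N/8 (l(w, N) = -(-4 + N)/8 = ½ - N/8)
U(j) = √j*(½ - j/8) (U(j) = (½ - j/8)*√j = √j*(½ - j/8))
p(z, W) = -9 + W + z (p(z, W) = -9 + (z + W) = -9 + (W + z) = -9 + W + z)
-414372 + p((225 + (3 - 6*8)) + U(-2), 7) = -414372 + (-9 + 7 + ((225 + (3 - 6*8)) + √(-2)*(4 - 1*(-2))/8)) = -414372 + (-9 + 7 + ((225 + (3 - 48)) + (I*√2)*(4 + 2)/8)) = -414372 + (-9 + 7 + ((225 - 45) + (⅛)*(I*√2)*6)) = -414372 + (-9 + 7 + (180 + 3*I*√2/4)) = -414372 + (178 + 3*I*√2/4) = -414194 + 3*I*√2/4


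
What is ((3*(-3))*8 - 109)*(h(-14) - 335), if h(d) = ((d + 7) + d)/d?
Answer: 120727/2 ≈ 60364.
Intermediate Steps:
h(d) = (7 + 2*d)/d (h(d) = ((7 + d) + d)/d = (7 + 2*d)/d)
((3*(-3))*8 - 109)*(h(-14) - 335) = ((3*(-3))*8 - 109)*((2 + 7/(-14)) - 335) = (-9*8 - 109)*((2 + 7*(-1/14)) - 335) = (-72 - 109)*((2 - ½) - 335) = -181*(3/2 - 335) = -181*(-667/2) = 120727/2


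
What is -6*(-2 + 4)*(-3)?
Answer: 36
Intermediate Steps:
-6*(-2 + 4)*(-3) = -6*2*(-3) = -12*(-3) = 36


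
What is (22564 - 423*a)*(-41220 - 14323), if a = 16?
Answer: -877357228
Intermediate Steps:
(22564 - 423*a)*(-41220 - 14323) = (22564 - 423*16)*(-41220 - 14323) = (22564 - 6768)*(-55543) = 15796*(-55543) = -877357228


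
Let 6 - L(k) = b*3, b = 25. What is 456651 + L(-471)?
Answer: 456582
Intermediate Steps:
L(k) = -69 (L(k) = 6 - 25*3 = 6 - 1*75 = 6 - 75 = -69)
456651 + L(-471) = 456651 - 69 = 456582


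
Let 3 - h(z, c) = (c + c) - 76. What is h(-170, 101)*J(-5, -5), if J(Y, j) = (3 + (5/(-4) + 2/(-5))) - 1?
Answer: -861/20 ≈ -43.050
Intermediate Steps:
h(z, c) = 79 - 2*c (h(z, c) = 3 - ((c + c) - 76) = 3 - (2*c - 76) = 3 - (-76 + 2*c) = 3 + (76 - 2*c) = 79 - 2*c)
J(Y, j) = 7/20 (J(Y, j) = (3 + (5*(-¼) + 2*(-⅕))) - 1 = (3 + (-5/4 - ⅖)) - 1 = (3 - 33/20) - 1 = 27/20 - 1 = 7/20)
h(-170, 101)*J(-5, -5) = (79 - 2*101)*(7/20) = (79 - 202)*(7/20) = -123*7/20 = -861/20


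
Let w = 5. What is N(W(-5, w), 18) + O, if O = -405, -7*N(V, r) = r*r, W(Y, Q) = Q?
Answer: -3159/7 ≈ -451.29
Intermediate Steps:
N(V, r) = -r²/7 (N(V, r) = -r*r/7 = -r²/7)
N(W(-5, w), 18) + O = -⅐*18² - 405 = -⅐*324 - 405 = -324/7 - 405 = -3159/7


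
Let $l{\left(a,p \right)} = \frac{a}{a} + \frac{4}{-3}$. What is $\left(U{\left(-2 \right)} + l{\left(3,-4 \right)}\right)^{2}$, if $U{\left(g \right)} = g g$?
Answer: $\frac{121}{9} \approx 13.444$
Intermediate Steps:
$U{\left(g \right)} = g^{2}$
$l{\left(a,p \right)} = - \frac{1}{3}$ ($l{\left(a,p \right)} = 1 + 4 \left(- \frac{1}{3}\right) = 1 - \frac{4}{3} = - \frac{1}{3}$)
$\left(U{\left(-2 \right)} + l{\left(3,-4 \right)}\right)^{2} = \left(\left(-2\right)^{2} - \frac{1}{3}\right)^{2} = \left(4 - \frac{1}{3}\right)^{2} = \left(\frac{11}{3}\right)^{2} = \frac{121}{9}$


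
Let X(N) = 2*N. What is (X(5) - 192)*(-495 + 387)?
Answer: 19656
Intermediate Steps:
(X(5) - 192)*(-495 + 387) = (2*5 - 192)*(-495 + 387) = (10 - 192)*(-108) = -182*(-108) = 19656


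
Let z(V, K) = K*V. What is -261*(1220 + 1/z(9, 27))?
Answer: -8597369/27 ≈ -3.1842e+5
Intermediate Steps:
-261*(1220 + 1/z(9, 27)) = -261*(1220 + 1/(27*9)) = -261*(1220 + 1/243) = -261*296461/243 = -8597369/27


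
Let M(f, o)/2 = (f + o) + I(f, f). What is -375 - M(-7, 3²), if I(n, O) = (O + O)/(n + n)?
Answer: -381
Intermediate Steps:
I(n, O) = O/n (I(n, O) = (2*O)/((2*n)) = (2*O)*(1/(2*n)) = O/n)
M(f, o) = 2 + 2*f + 2*o (M(f, o) = 2*((f + o) + f/f) = 2*((f + o) + 1) = 2*(1 + f + o) = 2 + 2*f + 2*o)
-375 - M(-7, 3²) = -375 - (2 + 2*(-7) + 2*3²) = -375 - (2 - 14 + 2*9) = -375 - (2 - 14 + 18) = -375 - 1*6 = -375 - 6 = -381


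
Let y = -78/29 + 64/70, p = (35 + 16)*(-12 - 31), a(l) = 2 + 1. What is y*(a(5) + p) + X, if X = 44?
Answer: 798208/203 ≈ 3932.1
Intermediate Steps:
a(l) = 3
p = -2193 (p = 51*(-43) = -2193)
y = -1802/1015 (y = -78*1/29 + 64*(1/70) = -78/29 + 32/35 = -1802/1015 ≈ -1.7754)
y*(a(5) + p) + X = -1802*(3 - 2193)/1015 + 44 = -1802/1015*(-2190) + 44 = 789276/203 + 44 = 798208/203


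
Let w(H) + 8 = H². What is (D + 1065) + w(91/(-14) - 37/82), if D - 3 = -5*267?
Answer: -381050/1681 ≈ -226.68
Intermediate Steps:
D = -1332 (D = 3 - 5*267 = 3 - 1335 = -1332)
w(H) = -8 + H²
(D + 1065) + w(91/(-14) - 37/82) = (-1332 + 1065) + (-8 + (91/(-14) - 37/82)²) = -267 + (-8 + (91*(-1/14) - 37*1/82)²) = -267 + (-8 + (-13/2 - 37/82)²) = -267 + (-8 + (-285/41)²) = -267 + (-8 + 81225/1681) = -267 + 67777/1681 = -381050/1681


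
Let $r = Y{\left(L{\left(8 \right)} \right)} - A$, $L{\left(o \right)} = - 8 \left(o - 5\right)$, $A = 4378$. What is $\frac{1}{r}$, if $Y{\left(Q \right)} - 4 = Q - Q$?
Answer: $- \frac{1}{4374} \approx -0.00022862$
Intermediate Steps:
$L{\left(o \right)} = 40 - 8 o$ ($L{\left(o \right)} = - 8 \left(-5 + o\right) = 40 - 8 o$)
$Y{\left(Q \right)} = 4$ ($Y{\left(Q \right)} = 4 + \left(Q - Q\right) = 4 + 0 = 4$)
$r = -4374$ ($r = 4 - 4378 = -4374$)
$\frac{1}{r} = \frac{1}{-4374} = - \frac{1}{4374}$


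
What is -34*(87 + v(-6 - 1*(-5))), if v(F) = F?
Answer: -2924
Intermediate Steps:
-34*(87 + v(-6 - 1*(-5))) = -34*(87 + (-6 - 1*(-5))) = -34*(87 + (-6 + 5)) = -34*(87 - 1) = -34*86 = -2924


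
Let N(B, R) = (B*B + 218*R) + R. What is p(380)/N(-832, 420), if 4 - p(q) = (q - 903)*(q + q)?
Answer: 99371/196051 ≈ 0.50686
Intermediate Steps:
N(B, R) = B**2 + 219*R (N(B, R) = (B**2 + 218*R) + R = B**2 + 219*R)
p(q) = 4 - 2*q*(-903 + q) (p(q) = 4 - (q - 903)*(q + q) = 4 - (-903 + q)*2*q = 4 - 2*q*(-903 + q))
p(380)/N(-832, 420) = (4 - 2*380**2 + 1806*380)/((-832)**2 + 219*420) = (4 - 2*144400 + 686280)/(692224 + 91980) = (4 - 288800 + 686280)/784204 = 397484*(1/784204) = 99371/196051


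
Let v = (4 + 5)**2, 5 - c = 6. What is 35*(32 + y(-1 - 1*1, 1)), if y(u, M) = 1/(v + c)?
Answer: 17927/16 ≈ 1120.4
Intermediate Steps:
c = -1 (c = 5 - 1*6 = 5 - 6 = -1)
v = 81 (v = 9**2 = 81)
y(u, M) = 1/80 (y(u, M) = 1/(81 - 1) = 1/80)
35*(32 + y(-1 - 1*1, 1)) = 35*(32 + 1/80) = 35*(2561/80) = 17927/16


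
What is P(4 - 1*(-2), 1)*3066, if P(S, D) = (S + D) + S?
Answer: 39858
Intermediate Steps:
P(S, D) = D + 2*S (P(S, D) = (D + S) + S = D + 2*S)
P(4 - 1*(-2), 1)*3066 = (1 + 2*(4 - 1*(-2)))*3066 = (1 + 2*(4 + 2))*3066 = (1 + 2*6)*3066 = (1 + 12)*3066 = 13*3066 = 39858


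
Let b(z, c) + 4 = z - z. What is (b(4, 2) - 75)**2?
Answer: 6241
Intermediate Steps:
b(z, c) = -4 (b(z, c) = -4 + (z - z) = -4 + 0 = -4)
(b(4, 2) - 75)**2 = (-4 - 75)**2 = (-79)**2 = 6241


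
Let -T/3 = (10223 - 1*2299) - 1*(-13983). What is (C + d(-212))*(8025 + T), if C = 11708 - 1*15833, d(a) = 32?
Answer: 236149728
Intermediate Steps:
C = -4125 (C = 11708 - 15833 = -4125)
T = -65721 (T = -3*((10223 - 1*2299) - 1*(-13983)) = -3*((10223 - 2299) + 13983) = -3*(7924 + 13983) = -3*21907 = -65721)
(C + d(-212))*(8025 + T) = (-4125 + 32)*(8025 - 65721) = -4093*(-57696) = 236149728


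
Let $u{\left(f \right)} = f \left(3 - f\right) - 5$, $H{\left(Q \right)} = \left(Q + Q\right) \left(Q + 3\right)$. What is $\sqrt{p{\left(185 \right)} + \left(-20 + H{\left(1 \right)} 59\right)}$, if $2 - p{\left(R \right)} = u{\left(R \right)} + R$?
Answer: $2 \sqrt{8486} \approx 184.24$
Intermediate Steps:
$H{\left(Q \right)} = 2 Q \left(3 + Q\right)$
$u{\left(f \right)} = -5 + f \left(3 - f\right)$
$p{\left(R \right)} = 7 + R^{2} - 4 R$ ($p{\left(R \right)} = 2 - \left(\left(-5 - R^{2} + 3 R\right) + R\right) = 2 - \left(-5 - R^{2} + 4 R\right) = 2 + \left(5 + R^{2} - 4 R\right) = 7 + R^{2} - 4 R$)
$\sqrt{p{\left(185 \right)} + \left(-20 + H{\left(1 \right)} 59\right)} = \sqrt{\left(7 + 185^{2} - 740\right) - \left(20 - 2 \cdot 1 \left(3 + 1\right) 59\right)} = \sqrt{\left(7 + 34225 - 740\right) - \left(20 - 2 \cdot 1 \cdot 4 \cdot 59\right)} = \sqrt{33492 + \left(-20 + 8 \cdot 59\right)} = \sqrt{33492 + \left(-20 + 472\right)} = \sqrt{33492 + 452} = \sqrt{33944} = 2 \sqrt{8486}$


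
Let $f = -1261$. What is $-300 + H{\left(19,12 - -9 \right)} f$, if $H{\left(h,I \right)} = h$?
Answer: $-24259$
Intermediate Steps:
$-300 + H{\left(19,12 - -9 \right)} f = -300 + 19 \left(-1261\right) = -300 - 23959 = -24259$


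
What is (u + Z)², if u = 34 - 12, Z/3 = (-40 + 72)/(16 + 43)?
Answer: 1943236/3481 ≈ 558.24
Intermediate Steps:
Z = 96/59 (Z = 3*((-40 + 72)/(16 + 43)) = 3*(32/59) = 96/59 ≈ 1.6271)
u = 22
(u + Z)² = (22 + 96/59)² = (1394/59)² = 1943236/3481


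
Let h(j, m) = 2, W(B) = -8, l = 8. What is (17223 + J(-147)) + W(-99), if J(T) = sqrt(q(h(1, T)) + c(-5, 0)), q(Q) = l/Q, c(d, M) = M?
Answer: 17217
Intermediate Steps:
q(Q) = 8/Q
J(T) = 2 (J(T) = sqrt(8/2 + 0) = sqrt(8*(1/2) + 0) = sqrt(4 + 0) = sqrt(4) = 2)
(17223 + J(-147)) + W(-99) = (17223 + 2) - 8 = 17225 - 8 = 17217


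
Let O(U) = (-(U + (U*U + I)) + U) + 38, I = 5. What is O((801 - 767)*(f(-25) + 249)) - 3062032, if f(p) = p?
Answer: -61065455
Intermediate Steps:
O(U) = 33 - U² (O(U) = (-(U + (U*U + 5)) + U) + 38 = (-(U + (U² + 5)) + U) + 38 = (-(U + (5 + U²)) + U) + 38 = (-(5 + U + U²) + U) + 38 = ((-5 - U - U²) + U) + 38 = (-5 - U²) + 38 = 33 - U²)
O((801 - 767)*(f(-25) + 249)) - 3062032 = (33 - ((801 - 767)*(-25 + 249))²) - 3062032 = (33 - (34*224)²) - 3062032 = (33 - 1*7616²) - 3062032 = (33 - 1*58003456) - 3062032 = (33 - 58003456) - 3062032 = -58003423 - 3062032 = -61065455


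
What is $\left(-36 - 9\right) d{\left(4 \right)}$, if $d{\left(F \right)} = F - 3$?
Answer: $-45$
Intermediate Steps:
$d{\left(F \right)} = -3 + F$ ($d{\left(F \right)} = F - 3 = -3 + F$)
$\left(-36 - 9\right) d{\left(4 \right)} = \left(-36 - 9\right) \left(-3 + 4\right) = \left(-45\right) 1 = -45$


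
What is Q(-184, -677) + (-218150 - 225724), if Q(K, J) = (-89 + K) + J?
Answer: -444824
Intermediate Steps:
Q(K, J) = -89 + J + K
Q(-184, -677) + (-218150 - 225724) = (-89 - 677 - 184) + (-218150 - 225724) = -950 - 443874 = -444824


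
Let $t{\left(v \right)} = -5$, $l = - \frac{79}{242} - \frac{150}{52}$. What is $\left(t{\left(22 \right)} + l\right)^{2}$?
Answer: $\frac{166823056}{2474329} \approx 67.422$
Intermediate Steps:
$l = - \frac{5051}{1573}$ ($l = \left(-79\right) \frac{1}{242} - \frac{75}{26} = - \frac{79}{242} - \frac{75}{26} = - \frac{5051}{1573} \approx -3.2111$)
$\left(t{\left(22 \right)} + l\right)^{2} = \left(-5 - \frac{5051}{1573}\right)^{2} = \left(- \frac{12916}{1573}\right)^{2} = \frac{166823056}{2474329}$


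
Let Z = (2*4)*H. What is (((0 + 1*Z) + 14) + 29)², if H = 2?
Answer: 3481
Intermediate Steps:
Z = 16 (Z = (2*4)*2 = 8*2 = 16)
(((0 + 1*Z) + 14) + 29)² = (((0 + 1*16) + 14) + 29)² = (((0 + 16) + 14) + 29)² = ((16 + 14) + 29)² = (30 + 29)² = 59² = 3481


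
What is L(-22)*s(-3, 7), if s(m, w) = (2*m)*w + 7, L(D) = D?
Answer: 770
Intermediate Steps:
s(m, w) = 7 + 2*m*w (s(m, w) = 2*m*w + 7 = 7 + 2*m*w)
L(-22)*s(-3, 7) = -22*(7 + 2*(-3)*7) = -22*(7 - 42) = -22*(-35) = 770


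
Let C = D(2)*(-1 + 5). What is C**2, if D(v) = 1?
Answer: 16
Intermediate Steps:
C = 4 (C = 1*(-1 + 5) = 1*4 = 4)
C**2 = 4**2 = 16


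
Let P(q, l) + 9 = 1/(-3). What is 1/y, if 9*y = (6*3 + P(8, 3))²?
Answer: 81/676 ≈ 0.11982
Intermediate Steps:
P(q, l) = -28/3 (P(q, l) = -9 + 1/(-3) = -9 - ⅓ = -28/3)
y = 676/81 (y = (6*3 - 28/3)²/9 = (18 - 28/3)²/9 = (26/3)²/9 = (⅑)*(676/9) = 676/81 ≈ 8.3457)
1/y = 1/(676/81) = 81/676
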